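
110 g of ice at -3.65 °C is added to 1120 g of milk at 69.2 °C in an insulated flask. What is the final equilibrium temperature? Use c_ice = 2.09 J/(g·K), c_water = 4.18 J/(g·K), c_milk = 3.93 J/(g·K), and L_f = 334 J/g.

Heat gained plus heat lost sum to zero:
ice -3.65→0 °C: 110·2.09·3.65 = 839.13
  latent heat to melt: 110·334 = 36740
  warm the meltwater: 459.8 T
  milk: 4401.6(T − 69.2)
4861.4 T = 304591 − 37579 = 267012
T ≈ 54.92 °C. Since T > 0 °C, the all-ice-melts assumption holds.

T_f ≈ 54.9 °C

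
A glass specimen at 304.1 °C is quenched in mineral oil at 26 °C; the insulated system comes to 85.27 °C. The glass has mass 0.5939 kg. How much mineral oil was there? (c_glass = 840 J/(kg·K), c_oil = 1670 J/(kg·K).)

m ≈ 1.1 kg

Heat lost by the glass = heat gained by the oil:
0.5939×840×(304.1 − 85.27) = m×1670×(85.27 − 26)
98981 m = 109169  ⇒  m ≈ 1.103 kg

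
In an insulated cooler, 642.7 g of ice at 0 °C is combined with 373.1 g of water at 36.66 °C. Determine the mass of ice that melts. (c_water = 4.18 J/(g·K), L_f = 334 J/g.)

m_melted ≈ 171 g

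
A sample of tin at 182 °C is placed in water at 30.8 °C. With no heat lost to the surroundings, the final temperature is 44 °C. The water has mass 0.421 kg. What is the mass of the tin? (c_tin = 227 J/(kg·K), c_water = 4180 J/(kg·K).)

m ≈ 0.742 kg

Taking heat into each body as positive, Σ m c ΔT = 0:
m×227×(44 − 182) + 0.421×4180×(44 − 30.8) = 0
-31326 m = -23229
m = -23229/-31326 ≈ 0.7415 kg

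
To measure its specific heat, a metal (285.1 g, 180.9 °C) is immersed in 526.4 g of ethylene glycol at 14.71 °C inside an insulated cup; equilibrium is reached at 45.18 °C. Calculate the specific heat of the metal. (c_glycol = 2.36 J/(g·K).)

c ≈ 0.978 J/(g·K)

Heat lost by the metal = heat gained by the glycol:
285.1·c·(180.9 − 45.18) = 526.4·2.36·(45.18 − 14.71)
38694 c = 37853  ⇒  c ≈ 0.9783 J/(g·K)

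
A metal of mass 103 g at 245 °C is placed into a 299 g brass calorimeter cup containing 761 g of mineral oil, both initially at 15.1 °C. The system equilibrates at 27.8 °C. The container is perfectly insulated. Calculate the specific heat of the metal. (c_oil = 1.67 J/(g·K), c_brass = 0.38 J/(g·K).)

c ≈ 0.786 J/(g·K)

Taking heat into each body as positive, Σ m c ΔT = 0:
103·c·(27.8 − 245) + 761·1.67·(27.8 − 15.1) + 299·0.38·(27.8 − 15.1) = 0
-22372 c = -17583
c = -17583/-22372 ≈ 0.786 J/(g·K)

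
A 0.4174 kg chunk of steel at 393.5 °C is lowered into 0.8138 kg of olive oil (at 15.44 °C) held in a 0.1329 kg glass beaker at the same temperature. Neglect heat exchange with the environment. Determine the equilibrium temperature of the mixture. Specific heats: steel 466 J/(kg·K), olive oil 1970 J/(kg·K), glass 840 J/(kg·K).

T_f ≈ 54.0 °C

T_f = Σ m_i c_i T_i / Σ m_i c_i:
T_f = (194.51*393.5 + 1603.2*15.44 + 111.64*15.44) / (194.51 + 1603.2 + 111.64)
    = 103016 / 1909.3 ≈ 53.95 °C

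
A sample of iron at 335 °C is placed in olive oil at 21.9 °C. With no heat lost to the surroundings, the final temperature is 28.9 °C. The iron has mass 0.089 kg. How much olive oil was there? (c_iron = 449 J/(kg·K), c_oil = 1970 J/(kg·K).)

Net heat exchanged in the isolated system is zero:
0.089×449×(28.9 − 335) + m×1970×(28.9 − 21.9) = 0
13790 m = 12232
m = 12232/13790 ≈ 0.887 kg

m ≈ 0.887 kg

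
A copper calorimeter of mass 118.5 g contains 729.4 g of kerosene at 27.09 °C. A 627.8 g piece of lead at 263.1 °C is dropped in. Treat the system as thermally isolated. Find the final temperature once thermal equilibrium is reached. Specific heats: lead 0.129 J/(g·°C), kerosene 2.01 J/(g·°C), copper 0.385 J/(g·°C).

Setting the total heat transfer to zero:
627.8·0.129·(T − 263.1) + 729.4·2.01·(T − 27.09) + 118.5·0.385·(T − 27.09) = 0
80.99(T − 263.1) + 1466.1(T − 27.09) + 45.62(T − 27.09) = 0
1592.7 T = 62260
T = 62260 / 1592.7 = 39.1 °C

T_f ≈ 39.1 °C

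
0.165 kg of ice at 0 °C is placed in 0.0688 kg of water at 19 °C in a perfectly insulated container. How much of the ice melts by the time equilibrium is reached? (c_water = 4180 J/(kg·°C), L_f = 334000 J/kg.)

m_melted ≈ 0.0164 kg

Water can give up m c ΔT = 0.0688×4180×19 = 5464.1 J before reaching 0 °C.
Melting all 0.165 kg of ice would need 0.165×334000 = 55110 J.
5464.1 J < 55110 J, so only part of the ice melts and the system sits at 0 °C.
m_melted×334000 = 5464.1  ⇒  m_melted ≈ 0.01636 kg.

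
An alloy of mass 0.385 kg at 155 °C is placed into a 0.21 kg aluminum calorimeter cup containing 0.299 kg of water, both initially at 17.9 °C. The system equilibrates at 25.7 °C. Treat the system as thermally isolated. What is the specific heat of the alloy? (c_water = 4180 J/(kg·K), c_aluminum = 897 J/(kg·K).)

c ≈ 225 J/(kg·K)

Conservation of energy gives ΣQ = 0:
0.385·c·(25.7 − 155) + 0.299·4180·(25.7 − 17.9) + 0.21·897·(25.7 − 17.9) = 0
-49.78 c = -11218
c = -11218/-49.78 ≈ 225.3 J/(kg·K)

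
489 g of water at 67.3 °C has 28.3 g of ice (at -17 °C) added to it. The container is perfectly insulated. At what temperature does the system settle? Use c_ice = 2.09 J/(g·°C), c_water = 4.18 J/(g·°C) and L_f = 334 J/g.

T_f ≈ 58.8 °C

Heat gained plus heat lost sum to zero:
warm ice to 0 °C: 28.3×2.09×(0 − (-17)) = 1005.5; fusion: m_ice L_f = 28.3×334 = 9452.2; warm the meltwater: 118.29 T; water cools: 489×4.18×(T − 67.3) = 2044(T − 67.3)
2162.3 T = 137563 − 10458 = 127105
T ≈ 58.78 °C (positive, so assuming full melt was valid).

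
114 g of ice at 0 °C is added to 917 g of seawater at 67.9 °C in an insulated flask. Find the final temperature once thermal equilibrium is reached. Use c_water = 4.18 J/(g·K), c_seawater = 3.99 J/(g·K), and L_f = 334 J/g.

T_f ≈ 50.9 °C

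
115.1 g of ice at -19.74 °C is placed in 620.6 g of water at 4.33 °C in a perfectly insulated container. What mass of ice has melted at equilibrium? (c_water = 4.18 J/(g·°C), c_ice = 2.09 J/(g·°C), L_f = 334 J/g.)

Water can give up m c ΔT = 620.6·4.18·4.33 = 11232 J before reaching 0 °C.
Of that, 115.1·2.09·19.74 = 4748.6 J goes to bring the ice to 0 °C, leaving 6483.9 J.
Melting all 115.1 g of ice would need 115.1·334 = 38443 J.
Since 6483.9 < 38443 J, not all the ice melts; equilibrium is at 0 °C.
m_melted·334 = 6483.9  ⇒  m_melted ≈ 19.41 g.

m_melted ≈ 19.4 g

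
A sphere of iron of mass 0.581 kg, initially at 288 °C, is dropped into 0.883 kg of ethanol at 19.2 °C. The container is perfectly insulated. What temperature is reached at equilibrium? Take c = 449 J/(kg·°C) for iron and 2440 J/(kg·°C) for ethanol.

T_f ≈ 48.2 °C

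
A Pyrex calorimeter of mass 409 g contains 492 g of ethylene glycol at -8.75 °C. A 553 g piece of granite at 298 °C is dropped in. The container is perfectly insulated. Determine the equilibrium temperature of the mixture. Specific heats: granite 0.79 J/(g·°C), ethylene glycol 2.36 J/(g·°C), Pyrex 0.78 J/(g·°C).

Heat gained plus heat lost sum to zero:
553×0.79×(T − 298) + 492×2.36×(T − (-8.75)) + 409×0.78×(T − (-8.75)) = 0
1917 T = 117236
T ≈ 61.16 °C

T_f ≈ 61.2 °C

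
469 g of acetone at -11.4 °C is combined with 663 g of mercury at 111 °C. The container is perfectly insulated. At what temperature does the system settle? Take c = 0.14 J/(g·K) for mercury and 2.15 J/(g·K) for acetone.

T_f ≈ -1.1 °C

With ΣQ=0 the equilibrium temperature is the m·c-weighted mean:
T_f = (92.82·111 + 1008.3·(-11.4)) / (92.82 + 1008.3)
    = -1192.2 / 1101.2 ≈ -1.08 °C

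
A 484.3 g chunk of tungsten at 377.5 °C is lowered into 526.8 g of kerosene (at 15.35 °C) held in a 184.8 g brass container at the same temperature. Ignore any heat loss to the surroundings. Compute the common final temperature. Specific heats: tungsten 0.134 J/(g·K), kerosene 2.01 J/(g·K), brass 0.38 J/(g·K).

T_f ≈ 35.0 °C

Energy conservation, ΣQ = 0:
484.3×0.134×(T − 377.5) + 526.8×2.01×(T − 15.35) + 184.8×0.38×(T − 15.35) = 0
1194 T = 41830
T = 41830/1194 ≈ 35.03 °C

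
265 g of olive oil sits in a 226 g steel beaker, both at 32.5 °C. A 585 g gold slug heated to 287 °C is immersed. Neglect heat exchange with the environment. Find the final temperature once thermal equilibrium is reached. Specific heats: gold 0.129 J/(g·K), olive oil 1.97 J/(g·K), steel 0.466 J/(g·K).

T_f ≈ 59.8 °C

T_f is the heat-capacity-weighted average of the initial temperatures:
T_f = (75.47·287 + 522.05·32.5 + 105.32·32.5) / (75.47 + 522.05 + 105.32)
    = 42048 / 702.83 ≈ 59.83 °C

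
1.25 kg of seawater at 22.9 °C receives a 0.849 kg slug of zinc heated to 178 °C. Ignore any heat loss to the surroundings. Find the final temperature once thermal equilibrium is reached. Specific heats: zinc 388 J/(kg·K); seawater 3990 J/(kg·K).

T_f ≈ 32.5 °C

Setting the total heat transfer to zero:
0.849·388·(T − 178) + 1.25·3990·(T − 22.9) = 0
5316.9 T = 172849
T = 172849 / 5316.9 = 32.5 °C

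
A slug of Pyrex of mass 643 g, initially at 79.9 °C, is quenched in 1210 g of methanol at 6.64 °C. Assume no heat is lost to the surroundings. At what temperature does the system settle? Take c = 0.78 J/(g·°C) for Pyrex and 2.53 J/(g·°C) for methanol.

Taking heat into each body as positive, Σ m c ΔT = 0:
643×0.78×(T − 79.9) + 1210×2.53×(T − 6.64) = 0
(501.54 + 3061.3) T = 501.54×79.9 + 3061.3×6.64
T = 60400/3562.8 ≈ 16.95 °C

T_f ≈ 17.0 °C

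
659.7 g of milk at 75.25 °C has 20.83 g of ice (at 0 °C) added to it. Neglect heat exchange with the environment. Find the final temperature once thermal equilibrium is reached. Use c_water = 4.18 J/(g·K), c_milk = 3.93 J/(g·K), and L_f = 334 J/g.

Taking heat into each body as positive, Σ m c ΔT = 0:
fusion: m_ice L_f = 20.83×334 = 6957.2
  warm the meltwater: 87.07 T
  milk cools: 659.7×3.93×(T − 75.25) = 2592.6(T − 75.25)
2679.7 T = 195095 − 6957.2 = 188138
T ≈ 70.21 °C. Since T > 0 °C, the all-ice-melts assumption holds.

T_f ≈ 70.2 °C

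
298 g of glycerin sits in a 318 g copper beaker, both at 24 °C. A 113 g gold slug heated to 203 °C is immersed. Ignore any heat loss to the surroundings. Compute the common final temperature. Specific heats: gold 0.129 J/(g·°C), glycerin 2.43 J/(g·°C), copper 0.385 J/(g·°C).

T_f ≈ 27.0 °C

Let T be the final temperature. ΣQ_i = 0:
113×0.129×(T − 203) + 298×2.43×(T − 24) + 318×0.385×(T − 24) = 0
(14.58 + 724.14 + 122.43) T = 14.58×203 + 724.14×24 + 122.43×24
T = 23277 / 861.15 = 27 °C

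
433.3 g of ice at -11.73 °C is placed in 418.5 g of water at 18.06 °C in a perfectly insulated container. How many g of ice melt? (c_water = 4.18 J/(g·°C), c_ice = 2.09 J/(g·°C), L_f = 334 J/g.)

Cooling the water to 0 °C releases 418.5·4.18·18.06 = 31593 J.
Warming the ice to 0 °C takes 433.3·2.09·11.73 = 10623 J, leaving 20970 J for melting.
Melting all 433.3 g of ice would need 433.3·334 = 144722 J.
That's not enough to melt it all — equilibrium is at 0 °C with ice remaining.
m_melted·334 = 20970  ⇒  m_melted ≈ 62.79 g.

m_melted ≈ 62.8 g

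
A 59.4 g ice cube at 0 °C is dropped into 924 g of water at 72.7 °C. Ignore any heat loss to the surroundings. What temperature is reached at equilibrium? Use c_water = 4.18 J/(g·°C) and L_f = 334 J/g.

T_f ≈ 63.5 °C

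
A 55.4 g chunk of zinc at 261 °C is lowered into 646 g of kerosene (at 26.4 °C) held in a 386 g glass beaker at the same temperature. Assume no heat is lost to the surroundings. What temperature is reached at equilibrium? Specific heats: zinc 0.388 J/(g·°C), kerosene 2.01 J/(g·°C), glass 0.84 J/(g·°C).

Heat gained plus heat lost sum to zero:
55.4×0.388×(T − 261) + 646×2.01×(T − 26.4) + 386×0.84×(T − 26.4) = 0
21.5(T − 261) + 1298.5(T − 26.4) + 324.24(T − 26.4) = 0
1644.2 T = 48450
T = 48450 / 1644.2 = 29.5 °C

T_f ≈ 29.5 °C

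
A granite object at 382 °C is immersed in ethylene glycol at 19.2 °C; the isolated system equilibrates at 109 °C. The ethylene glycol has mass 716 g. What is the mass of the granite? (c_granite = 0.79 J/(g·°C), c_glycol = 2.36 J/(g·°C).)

m ≈ 704 g

Taking heat into each body as positive, Σ m c ΔT = 0:
m×0.79×(109 − 382) + 716×2.36×(109 − 19.2) = 0
-215.67 m = -151740
m = -151740/-215.67 ≈ 703.6 g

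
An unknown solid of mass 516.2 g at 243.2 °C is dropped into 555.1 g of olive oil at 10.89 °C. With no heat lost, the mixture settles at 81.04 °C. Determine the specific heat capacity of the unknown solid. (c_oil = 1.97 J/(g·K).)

c ≈ 0.916 J/(g·K)

Heat lost by the unknown solid = heat gained by the oil:
516.2·c·(243.2 − 81.04) = 555.1·1.97·(81.04 − 10.89)
83707 c = 76712  ⇒  c ≈ 0.9164 J/(g·K)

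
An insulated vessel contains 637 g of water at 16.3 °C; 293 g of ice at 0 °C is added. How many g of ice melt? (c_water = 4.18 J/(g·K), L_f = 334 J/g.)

m_melted ≈ 130 g

Heat available from the water dropping to 0 °C: 637×4.18×16.3 = 43401 J.
Melting all 293 g of ice would need 293×334 = 97862 J.
Since 43401 < 97862 J, not all the ice melts; equilibrium is at 0 °C.
Mass melted = 43401/334 ≈ 129.9 g.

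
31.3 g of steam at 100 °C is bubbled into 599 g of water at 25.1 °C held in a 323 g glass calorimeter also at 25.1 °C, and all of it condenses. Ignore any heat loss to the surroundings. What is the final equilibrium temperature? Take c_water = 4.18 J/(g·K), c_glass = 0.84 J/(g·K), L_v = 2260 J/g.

Heat gained plus heat lost sum to zero:
steam→water at 100 °C releases m L_v = 31.3·2260 = 70738; condensate cools 100→T: 31.3·4.18·(T − 100) = 130.83(T − 100); water warms: 599·4.18·(T − 25.1) = 2503.8(T − 25.1); cup: 271.32(T − 25.1)
2906 T = 70738 + 13083 + 69656 = 153477
T ≈ 52.81 °C, under the boiling point, so the assumption holds.

T_f ≈ 52.8 °C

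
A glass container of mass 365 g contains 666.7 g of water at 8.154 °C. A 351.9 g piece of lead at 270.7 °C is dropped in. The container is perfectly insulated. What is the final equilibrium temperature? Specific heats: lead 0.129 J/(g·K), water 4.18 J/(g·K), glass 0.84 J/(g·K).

Net heat exchanged in the isolated system is zero:
351.9×0.129×(T − 270.7) + 666.7×4.18×(T − 8.154) + 365×0.84×(T − 8.154) = 0
45.4(T − 270.7) + 2786.8(T − 8.154) + 306.6(T − 8.154) = 0
3138.8 T = 37512
T ≈ 11.95 °C

T_f ≈ 12.0 °C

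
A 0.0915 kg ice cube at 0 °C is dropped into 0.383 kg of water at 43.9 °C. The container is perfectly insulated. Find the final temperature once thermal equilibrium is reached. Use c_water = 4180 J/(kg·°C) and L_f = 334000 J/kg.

Energy conservation, ΣQ = 0:
latent heat to melt: 0.0915×334000 = 30561; warm the meltwater: 382.47 T; water: 1600.9(T − 43.9)
1983.4 T = 70281 − 30561 = 39720
T ≈ 20.03 °C (positive, so assuming full melt was valid).

T_f ≈ 20.0 °C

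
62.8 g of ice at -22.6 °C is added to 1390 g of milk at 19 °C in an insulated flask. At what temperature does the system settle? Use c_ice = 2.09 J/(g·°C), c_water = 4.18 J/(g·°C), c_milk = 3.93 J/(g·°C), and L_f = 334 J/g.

Let T be the final temperature. ΣQ_i = 0:
ice -22.6→0 °C: 62.8×2.09×22.6 = 2966.3
  melt ice: 62.8×334 = 20975
  warm the meltwater: 262.5 T
  milk: 5462.7(T − 19)
5725.2 T = 103791 − 23941 = 79850
T ≈ 13.95 °C. Since T > 0 °C, the all-ice-melts assumption holds.

T_f ≈ 13.9 °C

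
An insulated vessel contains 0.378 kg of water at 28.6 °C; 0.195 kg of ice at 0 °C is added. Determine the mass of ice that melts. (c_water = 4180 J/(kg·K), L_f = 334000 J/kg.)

Cooling the water to 0 °C releases 0.378×4180×28.6 = 45189 J.
To melt every bit of ice: 0.195×334000 = 65130 J.
45189 J < 65130 J, so only part of the ice melts and the system sits at 0 °C.
Mass melted = 45189/334000 ≈ 0.1353 kg.

m_melted ≈ 0.135 kg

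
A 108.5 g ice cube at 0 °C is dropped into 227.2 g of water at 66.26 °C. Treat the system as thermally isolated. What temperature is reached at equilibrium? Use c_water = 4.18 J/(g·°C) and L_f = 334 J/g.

Conservation of energy gives ΣQ = 0:
latent heat to melt: 108.5·334 = 36239; meltwater 0→T: 108.5·4.18·T = 453.53 T; water: 949.7(T − 66.26)
1403.2 T = 62927 − 36239 = 26688
T ≈ 19.02 °C. Since T > 0 °C, the all-ice-melts assumption holds.

T_f ≈ 19.0 °C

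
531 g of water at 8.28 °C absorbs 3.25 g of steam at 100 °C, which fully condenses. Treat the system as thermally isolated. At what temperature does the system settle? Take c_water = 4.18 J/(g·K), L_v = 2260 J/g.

T_f ≈ 12.1 °C

Heat gained plus heat lost sum to zero:
condense steam: −3.25×2260 = −7345
  condensed water 100 °C→T: 13.58(T − 100)
  water warms: 531×4.18×(T − 8.28) = 2219.6(T − 8.28)
2233.2 T = 7345 + 1358.5 + 18378 = 27082
T ≈ 12.13 °C — below 100 °C, confirming all the steam condensed.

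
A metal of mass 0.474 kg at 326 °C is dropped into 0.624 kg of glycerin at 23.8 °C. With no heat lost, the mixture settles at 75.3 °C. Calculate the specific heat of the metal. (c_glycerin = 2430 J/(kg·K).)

c ≈ 657 J/(kg·K)

Heat lost by the metal = heat gained by the glycerin:
0.474×c×(326 − 75.3) = 0.624×2430×(75.3 − 23.8)
118.83 c = 78090  ⇒  c ≈ 657.2 J/(kg·K)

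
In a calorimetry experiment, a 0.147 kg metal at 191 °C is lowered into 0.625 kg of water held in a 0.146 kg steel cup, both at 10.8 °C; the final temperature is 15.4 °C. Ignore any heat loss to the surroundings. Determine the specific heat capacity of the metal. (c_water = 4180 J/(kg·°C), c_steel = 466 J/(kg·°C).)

Net heat exchanged in the isolated system is zero:
0.147·c·(15.4 − 191) + 0.625·4180·(15.4 − 10.8) + 0.146·466·(15.4 − 10.8) = 0
-25.81 c = -12330
c = -12330/-25.81 ≈ 477.7 J/(kg·°C)

c ≈ 478 J/(kg·°C)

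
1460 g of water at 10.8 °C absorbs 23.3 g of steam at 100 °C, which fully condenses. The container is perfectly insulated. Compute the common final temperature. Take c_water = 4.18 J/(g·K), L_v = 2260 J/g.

T_f ≈ 20.7 °C

Heat gained plus heat lost sum to zero:
steam→water at 100 °C releases m L_v = 23.3·2260 = 52658; condensate cools 100→T: 23.3·4.18·(T − 100) = 97.39(T − 100); original water: 6102.8(T − 10.8)
6200.2 T = 52658 + 9739.4 + 65910 = 128308
T ≈ 20.69 °C, under the boiling point, so the assumption holds.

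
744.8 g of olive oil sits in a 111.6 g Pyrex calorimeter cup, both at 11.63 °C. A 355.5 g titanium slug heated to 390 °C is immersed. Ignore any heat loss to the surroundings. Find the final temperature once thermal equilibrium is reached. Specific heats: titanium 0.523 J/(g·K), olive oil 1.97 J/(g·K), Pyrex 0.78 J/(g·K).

T_f ≈ 52.1 °C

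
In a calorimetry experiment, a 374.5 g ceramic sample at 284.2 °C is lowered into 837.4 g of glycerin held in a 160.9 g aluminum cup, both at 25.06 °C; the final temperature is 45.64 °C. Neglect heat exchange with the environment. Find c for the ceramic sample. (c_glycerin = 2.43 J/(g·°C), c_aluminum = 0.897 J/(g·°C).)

c ≈ 0.502 J/(g·°C)

Conservation of energy gives ΣQ = 0:
374.5×c×(45.64 − 284.2) + 837.4×2.43×(45.64 − 25.06) + 160.9×0.897×(45.64 − 25.06) = 0
-89341 c = -44848
c = -44848/-89341 ≈ 0.502 J/(g·°C)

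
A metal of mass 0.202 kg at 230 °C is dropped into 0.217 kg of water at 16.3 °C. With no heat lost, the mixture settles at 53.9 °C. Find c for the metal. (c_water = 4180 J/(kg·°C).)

c ≈ 959 J/(kg·°C)

Heat lost by the metal = heat gained by the water:
0.202×c×(230 − 53.9) = 0.217×4180×(53.9 − 16.3)
35.57 c = 34105  ⇒  c ≈ 958.8 J/(kg·°C)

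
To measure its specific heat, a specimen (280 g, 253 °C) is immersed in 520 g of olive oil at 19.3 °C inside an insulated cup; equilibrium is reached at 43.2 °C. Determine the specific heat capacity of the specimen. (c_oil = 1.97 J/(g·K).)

c ≈ 0.417 J/(g·K)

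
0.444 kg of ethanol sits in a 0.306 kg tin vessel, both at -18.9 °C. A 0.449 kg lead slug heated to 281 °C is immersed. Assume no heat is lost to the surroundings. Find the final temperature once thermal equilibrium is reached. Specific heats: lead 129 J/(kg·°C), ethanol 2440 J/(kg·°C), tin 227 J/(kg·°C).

T_f ≈ -4.6 °C

Energy conservation, ΣQ = 0:
0.449·129·(T − 281) + 0.444·2440·(T − (-18.9)) + 0.306·227·(T − (-18.9)) = 0
(57.92 + 1083.4 + 69.46) T = 57.92·281 + 1083.4·(-18.9) + 69.46·(-18.9)
T = -5512.5 / 1210.7 = -4.55 °C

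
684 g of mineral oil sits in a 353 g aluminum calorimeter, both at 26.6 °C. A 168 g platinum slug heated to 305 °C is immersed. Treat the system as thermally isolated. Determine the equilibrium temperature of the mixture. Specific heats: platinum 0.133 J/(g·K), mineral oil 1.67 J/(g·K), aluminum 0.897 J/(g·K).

Conservation of energy gives ΣQ = 0:
168*0.133*(T − 305) + 684*1.67*(T − 26.6) + 353*0.897*(T − 26.6) = 0
(22.34 + 1142.3 + 316.64) T = 22.34*305 + 1142.3*26.6 + 316.64*26.6
T = 45622/1481.3 ≈ 30.80 °C

T_f ≈ 30.8 °C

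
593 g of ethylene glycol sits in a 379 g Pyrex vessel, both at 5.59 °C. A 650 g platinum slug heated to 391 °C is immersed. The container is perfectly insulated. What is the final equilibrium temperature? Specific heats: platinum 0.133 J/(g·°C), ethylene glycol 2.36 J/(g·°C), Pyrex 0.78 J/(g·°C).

T_f ≈ 24.3 °C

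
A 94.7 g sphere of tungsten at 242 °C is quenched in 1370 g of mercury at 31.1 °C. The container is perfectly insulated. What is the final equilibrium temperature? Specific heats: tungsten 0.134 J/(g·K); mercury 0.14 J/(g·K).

|Q_tungsten| = |Q_mercury|:
94.7*0.134*(242 − T) = 1370*0.14*(T − 31.1)
12.69(242 − T) = 191.8(T − 31.1)
204.49 T = 9035.9  ⇒  T ≈ 44.19 °C

T_f ≈ 44.2 °C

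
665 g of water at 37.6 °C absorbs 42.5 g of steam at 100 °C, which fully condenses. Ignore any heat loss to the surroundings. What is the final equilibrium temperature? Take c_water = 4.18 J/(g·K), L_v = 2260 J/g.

T_f ≈ 73.8 °C

Energy conservation, ΣQ = 0:
latent heat released on condensation: 42.5×2260 = 96050; condensed water 100 °C→T: 177.65(T − 100); original water: 2779.7(T − 37.6)
2957.3 T = 96050 + 17765 + 104517 = 218332
T ≈ 73.83 °C, under the boiling point, so the assumption holds.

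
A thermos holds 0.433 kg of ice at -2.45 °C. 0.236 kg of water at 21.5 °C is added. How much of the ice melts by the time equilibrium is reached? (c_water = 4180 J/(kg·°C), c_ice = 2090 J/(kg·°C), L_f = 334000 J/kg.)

Heat available from the water dropping to 0 °C: 0.236×4180×21.5 = 21209 J.
Warming the ice to 0 °C takes 0.433×2090×2.45 = 2217.2 J, leaving 18992 J for melting.
Melting all 0.433 kg of ice would need 0.433×334000 = 144622 J.
18992 J < 144622 J, so only part of the ice melts and the system sits at 0 °C.
Mass melted = 18992/334000 ≈ 0.05686 kg.

m_melted ≈ 0.0569 kg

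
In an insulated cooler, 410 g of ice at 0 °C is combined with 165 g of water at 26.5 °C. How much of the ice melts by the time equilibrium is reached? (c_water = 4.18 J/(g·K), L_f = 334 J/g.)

m_melted ≈ 54.7 g

Heat available from the water dropping to 0 °C: 165·4.18·26.5 = 18277 J.
To melt every bit of ice: 410·334 = 136940 J.
18277 J < 136940 J, so only part of the ice melts and the system sits at 0 °C.
Mass melted = 18277/334 ≈ 54.72 g.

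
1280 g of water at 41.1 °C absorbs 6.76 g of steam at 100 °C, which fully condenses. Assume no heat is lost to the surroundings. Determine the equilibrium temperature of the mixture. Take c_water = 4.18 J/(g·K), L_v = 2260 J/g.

T_f ≈ 44.2 °C

Net heat exchanged in the isolated system is zero:
steam→water at 100 °C releases m L_v = 6.76·2260 = 15278
  condensed water 100 °C→T: 28.26(T − 100)
  water warms: 1280·4.18·(T − 41.1) = 5350.4(T − 41.1)
5378.7 T = 15278 + 2825.7 + 219901 = 238005
T ≈ 44.25 °C, under the boiling point, so the assumption holds.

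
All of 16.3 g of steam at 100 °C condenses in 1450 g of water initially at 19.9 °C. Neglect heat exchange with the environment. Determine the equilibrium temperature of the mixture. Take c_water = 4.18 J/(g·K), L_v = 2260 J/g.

Taking heat into each body as positive, Σ m c ΔT = 0:
steam→water at 100 °C releases m L_v = 16.3·2260 = 36838
  condensate cools 100→T: 16.3·4.18·(T − 100) = 68.13(T − 100)
  water warms: 1450·4.18·(T − 19.9) = 6061(T − 19.9)
6129.1 T = 36838 + 6813.4 + 120614 = 164265
T ≈ 26.80 °C (< 100 °C, so full condensation is consistent).

T_f ≈ 26.8 °C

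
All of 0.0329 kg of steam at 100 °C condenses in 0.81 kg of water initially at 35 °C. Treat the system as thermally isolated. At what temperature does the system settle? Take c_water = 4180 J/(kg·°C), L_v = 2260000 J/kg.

T_f ≈ 58.6 °C

Sum of m c ΔT and latent-heat terms is zero:
latent heat released on condensation: 0.0329·2260000 = 74354
  condensed water 100 °C→T: 137.52(T − 100)
  original water: 3385.8(T − 35)
3523.3 T = 74354 + 13752 + 118503 = 206609
T ≈ 58.64 °C, under the boiling point, so the assumption holds.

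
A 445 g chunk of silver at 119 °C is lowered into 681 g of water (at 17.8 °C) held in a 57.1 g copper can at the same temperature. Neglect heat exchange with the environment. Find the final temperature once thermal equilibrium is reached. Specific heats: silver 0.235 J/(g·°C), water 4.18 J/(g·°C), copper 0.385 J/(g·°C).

T_f ≈ 21.4 °C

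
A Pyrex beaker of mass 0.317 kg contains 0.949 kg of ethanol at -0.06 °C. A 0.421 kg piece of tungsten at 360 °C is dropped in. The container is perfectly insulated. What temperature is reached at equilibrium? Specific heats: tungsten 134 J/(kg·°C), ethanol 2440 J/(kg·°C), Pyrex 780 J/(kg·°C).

T_f ≈ 7.7 °C

Setting the total heat transfer to zero:
0.421*134*(T − 360) + 0.949*2440*(T − (-0.06)) + 0.317*780*(T − (-0.06)) = 0
56.41(T − 360) + 2315.6(T − (-0.06)) + 247.26(T − (-0.06)) = 0
2619.2 T = 20155
T = 20155 / 2619.2 = 7.7 °C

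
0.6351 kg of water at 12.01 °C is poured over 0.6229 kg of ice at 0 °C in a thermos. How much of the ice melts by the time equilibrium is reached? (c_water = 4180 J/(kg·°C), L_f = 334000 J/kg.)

m_melted ≈ 0.0955 kg

Heat available from the water dropping to 0 °C: 0.6351·4180·12.01 = 31883 J.
To melt every bit of ice: 0.6229·334000 = 208049 J.
Since 31883 < 208049 J, not all the ice melts; equilibrium is at 0 °C.
m_melt = 31883 / L_f = 0.09546 kg.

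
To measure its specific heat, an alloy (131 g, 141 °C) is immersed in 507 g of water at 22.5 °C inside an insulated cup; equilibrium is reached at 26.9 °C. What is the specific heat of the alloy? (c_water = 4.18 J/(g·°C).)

c ≈ 0.624 J/(g·°C)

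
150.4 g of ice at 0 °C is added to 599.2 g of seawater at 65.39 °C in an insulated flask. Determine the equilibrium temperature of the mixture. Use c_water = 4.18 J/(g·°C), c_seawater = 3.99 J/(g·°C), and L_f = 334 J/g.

T_f ≈ 35.1 °C

Sum of m c ΔT and latent-heat terms is zero:
melt ice: 150.4·334 = 50234; warm the meltwater: 628.67 T; seawater cools: 599.2·3.99·(T − 65.39) = 2390.8(T − 65.39)
3019.5 T = 156335 − 50234 = 106101
T ≈ 35.14 °C — above 0 °C, consistent with complete melting.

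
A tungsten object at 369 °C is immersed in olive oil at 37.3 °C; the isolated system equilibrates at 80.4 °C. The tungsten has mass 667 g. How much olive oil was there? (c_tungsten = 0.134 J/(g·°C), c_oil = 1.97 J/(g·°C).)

Setting the total heat transfer to zero:
667×0.134×(80.4 − 369) + m×1.97×(80.4 − 37.3) = 0
84.91 m = 25794
m = 25794/84.91 ≈ 303.8 g

m ≈ 304 g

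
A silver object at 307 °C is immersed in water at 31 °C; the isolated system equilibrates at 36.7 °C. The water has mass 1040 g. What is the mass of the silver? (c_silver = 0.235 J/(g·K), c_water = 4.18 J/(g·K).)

Energy conservation, ΣQ = 0:
m×0.235×(36.7 − 307) + 1040×4.18×(36.7 − 31) = 0
-63.52 m = -24779
m = -24779/-63.52 ≈ 390.1 g

m ≈ 390 g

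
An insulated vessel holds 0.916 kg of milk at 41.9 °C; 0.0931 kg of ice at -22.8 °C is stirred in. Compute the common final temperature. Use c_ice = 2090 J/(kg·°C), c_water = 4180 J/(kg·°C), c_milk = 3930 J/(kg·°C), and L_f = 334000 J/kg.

T_f ≈ 28.9 °C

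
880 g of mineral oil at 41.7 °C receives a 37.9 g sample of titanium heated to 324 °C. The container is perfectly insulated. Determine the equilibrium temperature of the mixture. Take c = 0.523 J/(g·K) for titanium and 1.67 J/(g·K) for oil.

T_f ≈ 45.5 °C

Let T be the final temperature. ΣQ_i = 0:
37.9*0.523*(T − 324) + 880*1.67*(T − 41.7) = 0
19.82(T − 324) + 1469.6(T − 41.7) = 0
(19.82 + 1469.6) T = 19.82*324 + 1469.6*41.7
T = 67705 / 1489.4 = 45.5 °C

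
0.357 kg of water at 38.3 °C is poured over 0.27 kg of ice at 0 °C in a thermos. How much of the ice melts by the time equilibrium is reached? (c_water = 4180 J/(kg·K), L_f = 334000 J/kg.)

m_melted ≈ 0.171 kg

Cooling the water to 0 °C releases 0.357·4180·38.3 = 57154 J.
Melting all 0.27 kg of ice would need 0.27·334000 = 90180 J.
57154 J < 90180 J, so only part of the ice melts and the system sits at 0 °C.
m_melt = 57154 / L_f = 0.1711 kg.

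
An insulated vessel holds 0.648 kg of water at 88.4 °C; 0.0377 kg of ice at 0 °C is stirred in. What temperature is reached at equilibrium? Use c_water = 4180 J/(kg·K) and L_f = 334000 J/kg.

T_f ≈ 79.1 °C

Setting the total heat transfer to zero:
latent heat to melt: 0.0377×334000 = 12592
  meltwater 0→T: 0.0377×4180×T = 157.59 T
  water: 2708.6(T − 88.4)
2866.2 T = 239444 − 12592 = 226852
T ≈ 79.15 °C — above 0 °C, consistent with complete melting.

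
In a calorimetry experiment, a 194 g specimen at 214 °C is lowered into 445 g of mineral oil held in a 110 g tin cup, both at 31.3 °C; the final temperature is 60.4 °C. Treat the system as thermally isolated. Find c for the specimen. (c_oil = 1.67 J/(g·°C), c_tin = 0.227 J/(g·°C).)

c ≈ 0.75 J/(g·°C)

Taking heat into each body as positive, Σ m c ΔT = 0:
194·c·(60.4 − 214) + 445·1.67·(60.4 − 31.3) + 110·0.227·(60.4 − 31.3) = 0
-29798 c = -22352
c = -22352/-29798 ≈ 0.7501 J/(g·°C)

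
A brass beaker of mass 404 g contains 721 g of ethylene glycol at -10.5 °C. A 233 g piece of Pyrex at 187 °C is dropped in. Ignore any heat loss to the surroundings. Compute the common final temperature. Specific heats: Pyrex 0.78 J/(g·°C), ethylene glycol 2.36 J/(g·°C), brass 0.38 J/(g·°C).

T_f ≈ 7.1 °C

Conservation of energy gives ΣQ = 0:
233·0.78·(T − 187) + 721·2.36·(T − (-10.5)) + 404·0.38·(T − (-10.5)) = 0
(181.74 + 1701.6 + 153.52) T = 181.74·187 + 1701.6·(-10.5) + 153.52·(-10.5)
T = 14507 / 2036.8 = 7.12 °C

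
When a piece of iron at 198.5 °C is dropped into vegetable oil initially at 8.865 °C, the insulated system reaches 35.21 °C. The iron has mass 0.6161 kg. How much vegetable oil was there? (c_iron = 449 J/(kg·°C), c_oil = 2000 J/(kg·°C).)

m ≈ 0.857 kg

Heat lost by the iron = heat gained by the oil:
0.6161·449·(198.5 − 35.21) = m·2000·(35.21 − 8.865)
52690 m = 45171  ⇒  m ≈ 0.8573 kg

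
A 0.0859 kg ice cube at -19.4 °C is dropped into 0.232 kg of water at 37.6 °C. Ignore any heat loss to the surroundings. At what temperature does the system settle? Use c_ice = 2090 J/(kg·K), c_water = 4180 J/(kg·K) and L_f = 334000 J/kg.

T_f ≈ 3.2 °C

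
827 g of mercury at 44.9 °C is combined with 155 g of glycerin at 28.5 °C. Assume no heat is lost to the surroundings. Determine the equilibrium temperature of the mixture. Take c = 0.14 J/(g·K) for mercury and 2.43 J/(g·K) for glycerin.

T_f ≈ 32.4 °C

Taking heat into each body as positive, Σ m c ΔT = 0:
827×0.14×(T − 44.9) + 155×2.43×(T − 28.5) = 0
115.78(T − 44.9) + 376.65(T − 28.5) = 0
(115.78 + 376.65) T = 115.78×44.9 + 376.65×28.5
T = 15933/492.43 ≈ 32.36 °C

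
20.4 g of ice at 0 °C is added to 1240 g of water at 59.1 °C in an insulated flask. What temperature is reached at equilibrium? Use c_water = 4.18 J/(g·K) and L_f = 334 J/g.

T_f ≈ 56.9 °C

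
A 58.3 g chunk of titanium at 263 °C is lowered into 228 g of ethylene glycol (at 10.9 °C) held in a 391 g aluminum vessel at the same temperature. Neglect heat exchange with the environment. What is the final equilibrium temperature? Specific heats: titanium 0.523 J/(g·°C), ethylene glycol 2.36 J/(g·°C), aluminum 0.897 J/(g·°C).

Net heat exchanged in the isolated system is zero:
58.3*0.523*(T − 263) + 228*2.36*(T − 10.9) + 391*0.897*(T − 10.9) = 0
30.49(T − 263) + 538.08(T − 10.9) + 350.73(T − 10.9) = 0
(30.49 + 538.08 + 350.73) T = 30.49*263 + 538.08*10.9 + 350.73*10.9
T ≈ 19.26 °C

T_f ≈ 19.3 °C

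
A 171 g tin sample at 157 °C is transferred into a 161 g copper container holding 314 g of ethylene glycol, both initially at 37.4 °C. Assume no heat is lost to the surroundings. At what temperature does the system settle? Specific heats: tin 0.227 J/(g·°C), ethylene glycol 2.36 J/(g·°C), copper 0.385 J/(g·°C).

Taking heat into each body as positive, Σ m c ΔT = 0:
171*0.227*(T − 157) + 314*2.36*(T − 37.4) + 161*0.385*(T − 37.4) = 0
38.82(T − 157) + 741.04(T − 37.4) + 61.98(T − 37.4) = 0
841.84 T = 36127
T = 36127/841.84 ≈ 42.91 °C

T_f ≈ 42.9 °C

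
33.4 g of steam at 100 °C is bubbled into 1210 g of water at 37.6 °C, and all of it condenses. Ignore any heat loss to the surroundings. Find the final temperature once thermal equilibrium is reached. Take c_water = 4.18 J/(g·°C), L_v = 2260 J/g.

T_f ≈ 53.8 °C

Sum of m c ΔT and latent-heat terms is zero:
condense steam: −33.4·2260 = −75484; condensed water 100 °C→T: 139.61(T − 100); original water: 5057.8(T − 37.6)
5197.4 T = 75484 + 13961 + 190173 = 279618
T ≈ 53.80 °C — below 100 °C, confirming all the steam condensed.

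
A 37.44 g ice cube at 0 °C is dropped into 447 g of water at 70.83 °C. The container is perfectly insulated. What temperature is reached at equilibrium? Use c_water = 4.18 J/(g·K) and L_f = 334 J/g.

T_f ≈ 59.2 °C

Heat gained plus heat lost sum to zero:
latent heat to melt: 37.44·334 = 12505; meltwater 0→T: 37.44·4.18·T = 156.5 T; water cools: 447·4.18·(T − 70.83) = 1868.5(T − 70.83)
2025 T = 132343 − 12505 = 119838
T ≈ 59.18 °C. Since T > 0 °C, the all-ice-melts assumption holds.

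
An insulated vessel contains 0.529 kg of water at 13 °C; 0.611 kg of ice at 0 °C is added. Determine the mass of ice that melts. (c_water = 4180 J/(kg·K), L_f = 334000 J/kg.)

Water can give up m c ΔT = 0.529×4180×13 = 28746 J before reaching 0 °C.
Melting all 0.611 kg of ice would need 0.611×334000 = 204074 J.
28746 J < 204074 J, so only part of the ice melts and the system sits at 0 °C.
Mass melted = 28746/334000 ≈ 0.08607 kg.

m_melted ≈ 0.0861 kg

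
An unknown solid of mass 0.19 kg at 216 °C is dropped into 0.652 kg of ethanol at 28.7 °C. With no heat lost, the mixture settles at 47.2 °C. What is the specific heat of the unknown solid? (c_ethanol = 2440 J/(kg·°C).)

Heat lost by the unknown solid = heat gained by the ethanol:
0.19×c×(216 − 47.2) = 0.652×2440×(47.2 − 28.7)
32.07 c = 29431  ⇒  c ≈ 917.7 J/(kg·°C)

c ≈ 918 J/(kg·°C)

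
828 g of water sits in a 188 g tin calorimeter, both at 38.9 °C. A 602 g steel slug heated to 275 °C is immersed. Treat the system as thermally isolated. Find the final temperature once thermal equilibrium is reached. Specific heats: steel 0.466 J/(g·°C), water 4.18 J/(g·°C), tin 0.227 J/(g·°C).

T_f is the heat-capacity-weighted average of the initial temperatures:
T_f = (280.53*275 + 3461*38.9 + 42.68*38.9) / (280.53 + 3461 + 42.68)
    = 213441 / 3784.2 ≈ 56.40 °C

T_f ≈ 56.4 °C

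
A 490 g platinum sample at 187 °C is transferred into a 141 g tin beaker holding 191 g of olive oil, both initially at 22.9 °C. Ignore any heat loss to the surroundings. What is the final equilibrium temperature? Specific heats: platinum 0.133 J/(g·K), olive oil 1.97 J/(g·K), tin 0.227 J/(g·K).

Let T be the final temperature. ΣQ_i = 0:
490·0.133·(T − 187) + 191·1.97·(T − 22.9) + 141·0.227·(T − 22.9) = 0
65.17(T − 187) + 376.27(T − 22.9) + 32.01(T − 22.9) = 0
473.45 T = 21536
T = 21536 / 473.45 = 45.5 °C

T_f ≈ 45.5 °C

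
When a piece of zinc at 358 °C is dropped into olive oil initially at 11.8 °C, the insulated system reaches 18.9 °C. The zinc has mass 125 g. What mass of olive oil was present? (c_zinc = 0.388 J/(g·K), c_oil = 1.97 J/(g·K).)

m ≈ 1180 g

Taking heat into each body as positive, Σ m c ΔT = 0:
125·0.388·(18.9 − 358) + m·1.97·(18.9 − 11.8) = 0
13.99 m = 16446
m = 16446/13.99 ≈ 1176 g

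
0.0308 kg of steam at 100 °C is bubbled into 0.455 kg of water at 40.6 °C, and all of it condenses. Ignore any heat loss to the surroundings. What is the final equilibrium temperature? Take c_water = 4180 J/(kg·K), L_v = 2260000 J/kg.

Sum of m c ΔT and latent-heat terms is zero:
condense steam: −0.0308·2260000 = −69608
  condensed water 100 °C→T: 128.74(T − 100)
  original water: 1901.9(T − 40.6)
2030.6 T = 69608 + 12874 + 77217 = 159700
T ≈ 78.64 °C (< 100 °C, so full condensation is consistent).

T_f ≈ 78.6 °C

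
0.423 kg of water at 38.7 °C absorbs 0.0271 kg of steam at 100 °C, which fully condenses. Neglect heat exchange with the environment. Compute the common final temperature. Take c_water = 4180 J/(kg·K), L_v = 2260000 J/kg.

Energy balance with sensible and latent terms:
steam→water at 100 °C releases m L_v = 0.0271×2260000 = 61246; condensate cools 100→T: 0.0271×4180×(T − 100) = 113.28(T − 100); original water: 1768.1(T − 38.7)
1881.4 T = 61246 + 11328 + 68427 = 141001
T ≈ 74.94 °C (< 100 °C, so full condensation is consistent).

T_f ≈ 74.9 °C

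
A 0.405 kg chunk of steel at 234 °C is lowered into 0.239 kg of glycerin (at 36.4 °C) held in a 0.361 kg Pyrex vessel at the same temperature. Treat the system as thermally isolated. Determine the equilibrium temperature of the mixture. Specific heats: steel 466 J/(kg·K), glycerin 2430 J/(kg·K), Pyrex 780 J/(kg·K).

T_f ≈ 71.9 °C

Net heat exchanged in the isolated system is zero:
0.405*466*(T − 234) + 0.239*2430*(T − 36.4) + 0.361*780*(T − 36.4) = 0
188.73(T − 234) + 580.77(T − 36.4) + 281.58(T − 36.4) = 0
(188.73 + 580.77 + 281.58) T = 188.73*234 + 580.77*36.4 + 281.58*36.4
T ≈ 71.88 °C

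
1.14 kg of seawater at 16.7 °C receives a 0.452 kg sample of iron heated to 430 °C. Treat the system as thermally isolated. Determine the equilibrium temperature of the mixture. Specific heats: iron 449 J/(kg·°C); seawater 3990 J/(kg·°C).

T_f is the heat-capacity-weighted average of the initial temperatures:
T_f = (202.95×430 + 4548.6×16.7) / (202.95 + 4548.6)
    = 163229 / 4751.5 ≈ 34.35 °C

T_f ≈ 34.4 °C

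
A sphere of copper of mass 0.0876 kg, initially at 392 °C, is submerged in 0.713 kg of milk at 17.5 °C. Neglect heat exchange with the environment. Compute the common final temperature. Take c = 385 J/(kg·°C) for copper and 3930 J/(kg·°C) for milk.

Set heat shed by the hot body equal to heat absorbed by the cold body:
0.0876×385×(392 − T) = 0.713×3930×(T − 17.5)
33.73(392 − T) = 2802.1(T − 17.5)
2835.8 T = 62257  ⇒  T ≈ 21.95 °C

T_f ≈ 22.0 °C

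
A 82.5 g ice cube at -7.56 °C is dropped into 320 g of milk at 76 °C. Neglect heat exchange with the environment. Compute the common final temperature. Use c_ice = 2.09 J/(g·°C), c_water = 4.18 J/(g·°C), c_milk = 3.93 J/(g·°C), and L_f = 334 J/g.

Net heat exchanged in the isolated system is zero:
warm ice to 0 °C: 82.5×2.09×(0 − (-7.56)) = 1303.5; latent heat to melt: 82.5×334 = 27555; warm the meltwater: 344.85 T; milk cools: 320×3.93×(T − 76) = 1257.6(T − 76)
1602.5 T = 95578 − 28859 = 66719
T ≈ 41.64 °C. Since T > 0 °C, the all-ice-melts assumption holds.

T_f ≈ 41.6 °C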